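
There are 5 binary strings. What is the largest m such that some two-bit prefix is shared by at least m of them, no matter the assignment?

There are 4 possible values for two-bit prefix. With 5 binary strings and 4 categories, by pigeonhole: ceiling(5/4).

Final answer: 2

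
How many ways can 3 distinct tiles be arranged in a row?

The number of ways to arrange 3 distinct objects is 3!.

Final answer: 3! = 6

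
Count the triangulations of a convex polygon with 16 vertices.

The structures are counted by the Catalan number C_n. Here n = 16 - 2 = 14.
Using C_0 = 1 and C_(k+1) = C_k x 2(2k+1)/(k+2), build up term by term: C_1=1, C_2=2, C_3=5, C_4=14, C_5=42, C_6=132, C_7=429, C_8=1430, C_9=4862, C_10=16796, C_11=58786, C_12=208012, C_13=742900, C_14=2674440.

Final answer: C_{14} = 2674440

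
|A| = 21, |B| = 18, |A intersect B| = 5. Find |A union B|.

|A union B| = |A| + |B| - |A intersect B| = 21 + 18 - 5.

Final answer: 34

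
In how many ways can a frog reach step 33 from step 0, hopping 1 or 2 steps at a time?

Condition on the final move: it is a 1-step (f(n-1) ways to get there) or a 2-step (f(n-2) ways), so f(n) = f(n-1) + f(n-2), with f(1)=1, f(2)=2.
Computing successive values: f(1)=1, f(2)=2, f(3)=3, f(4)=5, f(5)=8, f(6)=13, f(7)=21, f(8)=34, f(9)=55, f(10)=89, f(11)=144, f(12)=233, f(13)=377, f(14)=610, f(15)=987, f(16)=1597, f(17)=2584, f(18)=4181, f(19)=6765, f(20)=10946, f(21)=17711, f(22)=28657, f(23)=46368, f(24)=75025, f(25)=121393, f(26)=196418, f(27)=317811, f(28)=514229, f(29)=832040, f(30)=1346269, f(31)=2178309, f(32)=3524578, f(33)=5702887.

Final answer: 5702887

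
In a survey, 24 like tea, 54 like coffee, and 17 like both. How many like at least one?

|A union B| = |A| + |B| - |A intersect B| = 24 + 54 - 17.

Final answer: 61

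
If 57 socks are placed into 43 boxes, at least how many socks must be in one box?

By the pigeonhole principle: ceiling(57/43).

Final answer: 2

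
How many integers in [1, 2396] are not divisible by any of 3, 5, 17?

|div by 3|=798, |div by 5|=479, |div by 17|=140.
|div by 3&5|=159, |div by 3&17|=46, |div by 5&17|=28, |div by all|=9.
By inclusion-exclusion, divisible by at least one: 798+479+140-159-46-28+9 = 1193.
Not divisible by any: 2396 - 1193.

Final answer: 1203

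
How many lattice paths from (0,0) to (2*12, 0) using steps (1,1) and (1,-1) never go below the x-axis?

Total monotonic paths to (12,12): C(24,12) = 2704156.
A path is bad iff it touches y = x + 1; reflecting its initial segment maps bad paths bijectively onto all paths to (11,13), of which there are C(24,13) = 2496144.
Valid Dyck paths: 2704156 - 2496144.
(Check: C(24,12) - C(24,13) = C(24,12)/13, the Catalan number C_{12}.)

Final answer: C_{12} = 208012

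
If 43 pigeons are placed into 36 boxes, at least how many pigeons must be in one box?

By the pigeonhole principle: ceiling(43/36).

Final answer: 2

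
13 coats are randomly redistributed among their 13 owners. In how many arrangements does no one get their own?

D(n) = (n-1)(D(n-1) + D(n-2)), D(0)=1, D(1)=0.
D(2) = 1 x (0 + 1) = 1
D(3) = 2 x (1 + 0) = 2
D(4) = 3 x (2 + 1) = 9
D(5) = 4 x (9 + 2) = 44
D(6) = 5 x (44 + 9) = 265
D(7) = 6 x (265 + 44) = 1854
D(8) = 7 x (1854 + 265) = 14833
D(9) = 8 x (14833 + 1854) = 133496
D(10) = 9 x (133496 + 14833) = 1334961
D(11) = 10 x (1334961 + 133496) = 14684570
D(12) = 11 x (14684570 + 1334961) = 176214841
D(13) = 12 x (D(12) + D(11)) = 12 x (176214841 + 14684570)

Final answer: D(13) = 2290792932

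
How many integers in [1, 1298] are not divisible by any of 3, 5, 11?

|div by 3|=432, |div by 5|=259, |div by 11|=118.
|div by 3&5|=86, |div by 3&11|=39, |div by 5&11|=23, |div by all|=7.
By inclusion-exclusion, divisible by at least one: 432+259+118-86-39-23+7 = 668.
Not divisible by any: 1298 - 668.

Final answer: 630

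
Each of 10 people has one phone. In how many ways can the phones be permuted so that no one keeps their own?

D(n) = (n-1)(D(n-1) + D(n-2)), D(0)=1, D(1)=0.
D(2) = 1 x (0 + 1) = 1
D(3) = 2 x (1 + 0) = 2
D(4) = 3 x (2 + 1) = 9
D(5) = 4 x (9 + 2) = 44
D(6) = 5 x (44 + 9) = 265
D(7) = 6 x (265 + 44) = 1854
D(8) = 7 x (1854 + 265) = 14833
D(9) = 8 x (14833 + 1854) = 133496
D(10) = 9 x (D(9) + D(8)) = 9 x (133496 + 14833)

Final answer: D(10) = 1334961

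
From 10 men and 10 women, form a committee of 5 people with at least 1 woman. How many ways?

Sum over valid woman counts:
C(10,1)C(10,4) = 2100
C(10,2)C(10,3) = 5400
C(10,3)C(10,2) = 5400
C(10,4)C(10,1) = 2100
C(10,5)C(10,0) = 252
Total: 2100 + 5400 + 5400 + 2100 + 252.

Final answer: 15252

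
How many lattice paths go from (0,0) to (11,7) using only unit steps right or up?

Each path has 11 right steps and 7 up steps in some order (18 steps total).
Choose which 7 of the 18 steps are up: C(18,7).

Final answer: C(18,7) = 31824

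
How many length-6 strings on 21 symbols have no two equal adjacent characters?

First character: 21 choices. Each subsequent: 20 choices (must differ from the previous one).
Total: 21 x 20^5.

Final answer: 21 x 20^{5} = 67200000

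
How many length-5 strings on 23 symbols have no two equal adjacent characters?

First character: 23 choices. Each subsequent: 22 choices (must differ from the previous one).
Total: 23 x 22^4.

Final answer: 23 x 22^{4} = 5387888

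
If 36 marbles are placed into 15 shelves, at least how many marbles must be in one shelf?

By the pigeonhole principle: ceiling(36/15).

Final answer: 3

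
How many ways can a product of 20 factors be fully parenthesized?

This is a standard Catalan-number count: the answer is C_n. Here n = 20 - 1 = 19.
C_n = C(2n,n) - C(2n,n+1), so C_{19} = C(38,19) - C(38,20) = 35345263800 - 33578000610.

Final answer: C_{19} = 1767263190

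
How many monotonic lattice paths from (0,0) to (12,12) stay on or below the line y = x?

Total monotonic paths to (12,12): C(24,12) = 2704156.
Paths that cross above y=x (reflection bijection): C(24,13) = 2496144.
Valid Dyck paths: 2704156 - 2496144.
(Equivalently, C_{12} = C(24,12)/13 = 2704156/13.)

Final answer: C_{12} = 208012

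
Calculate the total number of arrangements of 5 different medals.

The number of ways to arrange 5 distinct objects is 5!.

Final answer: 5! = 120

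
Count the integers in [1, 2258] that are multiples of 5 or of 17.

Multiples of 5: 451. Multiples of 17: 132. Of both (lcm=85): 26.
By inclusion-exclusion: 451 + 132 - 26.

Final answer: 557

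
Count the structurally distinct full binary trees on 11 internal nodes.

This is counted by the nth Catalan number C_n. Here n = 11.
C_n = C(2n,n)/(n+1), so C_{11} = C(22,11)/12 = 705432/12.

Final answer: C_{11} = 58786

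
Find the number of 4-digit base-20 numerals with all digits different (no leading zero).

First digit: 19 (nonzero). Second: 19 (not first). Third: 18, etc.
Total: 19 x 19 x 18 x 17.

Final answer: 110466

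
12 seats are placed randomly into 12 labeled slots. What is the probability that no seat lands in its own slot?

D(n) = (n-1)(D(n-1) + D(n-2)), D(0)=1, D(1)=0.
Building up: D(2)=1, D(3)=2, D(4)=9, D(5)=44, D(6)=265, D(7)=1854, D(8)=14833, D(9)=133496, D(10)=1334961, D(11)=14684570, D(12)=176214841.
Total arrangements: 12! = 479001600.
Probability = D(12)/12! = 16019531/43545600.

Final answer: D(12)/12! = 176214841/479001600 = 0.367879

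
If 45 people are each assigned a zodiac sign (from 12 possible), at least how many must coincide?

There are 12 possible values for zodiac sign. With 45 people and 12 categories, by pigeonhole: ceiling(45/12).

Final answer: 4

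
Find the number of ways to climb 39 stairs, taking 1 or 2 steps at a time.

Let f(n) be the number of climbs. Removing the last move (1 or 2 steps) gives f(n) = f(n-1) + f(n-2); base cases f(1)=1, f(2)=2.
Computing successive values: f(1)=1, f(2)=2, f(3)=3, f(4)=5, f(5)=8, f(6)=13, f(7)=21, f(8)=34, f(9)=55, f(10)=89, f(11)=144, f(12)=233, f(13)=377, f(14)=610, f(15)=987, f(16)=1597, f(17)=2584, f(18)=4181, f(19)=6765, f(20)=10946, f(21)=17711, f(22)=28657, f(23)=46368, f(24)=75025, f(25)=121393, f(26)=196418, f(27)=317811, f(28)=514229, f(29)=832040, f(30)=1346269, f(31)=2178309, f(32)=3524578, f(33)=5702887, f(34)=9227465, f(35)=14930352, f(36)=24157817, f(37)=39088169, f(38)=63245986, f(39)=102334155.

Final answer: 102334155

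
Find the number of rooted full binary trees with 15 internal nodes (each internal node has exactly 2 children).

This is a standard Catalan-number count: the answer is C_n. Here n = 15.
C_n = C(2n,n)/(n+1), so C_{15} = C(30,15)/16 = 155117520/16.

Final answer: C_{15} = 9694845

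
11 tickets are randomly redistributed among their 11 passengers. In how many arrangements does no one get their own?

Use the recurrence D(n) = (n-1)(D(n-1) + D(n-2)) with D(0)=1, D(1)=0.
D(2) = 1 x (0 + 1) = 1
D(3) = 2 x (1 + 0) = 2
D(4) = 3 x (2 + 1) = 9
D(5) = 4 x (9 + 2) = 44
D(6) = 5 x (44 + 9) = 265
D(7) = 6 x (265 + 44) = 1854
D(8) = 7 x (1854 + 265) = 14833
D(9) = 8 x (14833 + 1854) = 133496
D(10) = 9 x (133496 + 14833) = 1334961
D(11) = 10 x (D(10) + D(9)) = 10 x (1334961 + 133496)

Final answer: D(11) = 14684570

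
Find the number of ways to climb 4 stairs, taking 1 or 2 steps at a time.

Let f(n) count the ways. The last step is size 1 or 2, so f(n) = f(n-1) + f(n-2) with f(1)=1, f(2)=2.
Building up term by term: f(1)=1, f(2)=2, f(3)=3, f(4)=5.

Final answer: 5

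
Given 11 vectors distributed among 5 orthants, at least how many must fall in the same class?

By pigeonhole with 11 objects and 5 categories: ceiling(11/5).

Final answer: 3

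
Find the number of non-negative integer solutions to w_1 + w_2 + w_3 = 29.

Stars and bars with 29 stars and 2 bars:
C(29+3-1, 3-1) = C(31,2).

Final answer: C(31,2) = 465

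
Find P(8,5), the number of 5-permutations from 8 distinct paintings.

P(8,5) = 8!/(8-5)! = 8!/3!.

Final answer: P(8,5) = 6720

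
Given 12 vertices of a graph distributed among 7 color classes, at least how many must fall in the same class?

By pigeonhole with 12 objects and 7 categories: ceiling(12/7).

Final answer: 2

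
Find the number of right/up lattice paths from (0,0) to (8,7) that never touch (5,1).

Total paths to (8,7): C(15,7) = 6435.
Paths through (5,1): C(6,1) x C(9,6) = 504.
Avoiding (5,1): 6435 - 504.

Final answer: 5931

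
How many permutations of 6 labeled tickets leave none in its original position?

Use the recurrence D(n) = (n-1)(D(n-1) + D(n-2)) with D(0)=1, D(1)=0.
D(2) = 1 x (0 + 1) = 1
D(3) = 2 x (1 + 0) = 2
D(4) = 3 x (2 + 1) = 9
D(5) = 4 x (9 + 2) = 44
D(6) = 5 x (D(5) + D(4)) = 5 x (44 + 9)

Final answer: D(6) = 265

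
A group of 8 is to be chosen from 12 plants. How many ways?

C(12,8) = 12!/(8! x (12-8)!).

Final answer: C(12,8) = 495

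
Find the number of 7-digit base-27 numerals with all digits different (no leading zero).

The leading digit has 26 choices (anything but zero); the next has 26 (anything but the first), then 25, and so on, one fewer each time.
Total: 26 x 26 x 25 x 24 x 23 x 22 x 21.

Final answer: 4309905600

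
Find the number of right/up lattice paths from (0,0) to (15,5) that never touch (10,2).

Total paths to (15,5): C(20,5) = 15504.
Paths through (10,2): C(12,2) x C(8,3) = 3696.
Avoiding (10,2): 15504 - 3696.

Final answer: 11808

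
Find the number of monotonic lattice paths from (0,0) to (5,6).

Each path has 5 right steps and 6 up steps in some order (11 steps total).
Choose which 6 of the 11 steps are up: C(11,6).

Final answer: C(11,6) = 462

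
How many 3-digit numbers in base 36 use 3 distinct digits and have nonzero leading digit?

The leading digit has 35 choices (anything but zero); the next has 35 (anything but the first), then 34, and so on, one fewer each time.
Total: 35 x 35 x 34.

Final answer: 41650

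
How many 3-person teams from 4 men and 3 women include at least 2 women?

Sum over valid woman counts:
C(3,2)C(4,1) = 12
C(3,3)C(4,0) = 1
Total: 12 + 1.

Final answer: 13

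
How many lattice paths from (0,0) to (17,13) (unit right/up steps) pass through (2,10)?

Paths (0,0)->(2,10): C(12,10) = 66.
Paths (2,10)->(17,13): C(18,3) = 816.
By multiplication principle: 66 x 816.

Final answer: 53856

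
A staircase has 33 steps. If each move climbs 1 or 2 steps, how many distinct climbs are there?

Condition on the final move: it is a 1-step (f(n-1) ways to get there) or a 2-step (f(n-2) ways), so f(n) = f(n-1) + f(n-2), with f(1)=1, f(2)=2.
Computing successive values: f(1)=1, f(2)=2, f(3)=3, f(4)=5, f(5)=8, f(6)=13, f(7)=21, f(8)=34, f(9)=55, f(10)=89, f(11)=144, f(12)=233, f(13)=377, f(14)=610, f(15)=987, f(16)=1597, f(17)=2584, f(18)=4181, f(19)=6765, f(20)=10946, f(21)=17711, f(22)=28657, f(23)=46368, f(24)=75025, f(25)=121393, f(26)=196418, f(27)=317811, f(28)=514229, f(29)=832040, f(30)=1346269, f(31)=2178309, f(32)=3524578, f(33)=5702887.

Final answer: 5702887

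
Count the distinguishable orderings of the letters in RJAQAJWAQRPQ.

Letters (A:3, J:2, P:1, Q:3, R:2, W:1). Total letters: 12.
Permutations = 12!/(3! x 3! x 2! x 2!).

Final answer: 3326400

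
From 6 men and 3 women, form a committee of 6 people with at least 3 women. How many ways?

Sum over valid woman counts:
C(3,3)C(6,3).

Final answer: 20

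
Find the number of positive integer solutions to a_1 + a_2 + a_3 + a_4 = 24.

Substitute a'_i = a_i - 1 (so a'_i >= 0). Then sum a'_i = 24 - 4 = 20.
Stars and bars: C(20+4-1, 4-1) = C(23,3).

Final answer: C(23,3) = 1771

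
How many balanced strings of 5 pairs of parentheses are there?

This is a standard Catalan-number count: the answer is C_n. Here n = 5 (pairs).
C_n = C(2n,n) - C(2n,n+1), so C_{5} = C(10,5) - C(10,6) = 252 - 210.

Final answer: C_{5} = 42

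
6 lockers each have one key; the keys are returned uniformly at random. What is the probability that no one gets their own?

Use the recurrence D(n) = (n-1)(D(n-1) + D(n-2)) with D(0)=1, D(1)=0.
Building up: D(2)=1, D(3)=2, D(4)=9, D(5)=44, D(6)=265.
Total arrangements: 6! = 720.
Probability = D(6)/6! = 53/144.

Final answer: D(6)/6! = 265/720 = 0.368056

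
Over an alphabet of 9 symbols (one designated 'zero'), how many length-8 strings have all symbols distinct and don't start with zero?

First digit: 8 (nonzero). Second: 8 (not first). Third: 7, etc.
Total: 8 x 8 x 7 x 6 x 5 x 4 x 3 x 2.

Final answer: 322560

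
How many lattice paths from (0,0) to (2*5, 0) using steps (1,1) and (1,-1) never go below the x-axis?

Total monotonic paths to (5,5): C(10,5) = 252.
Paths that cross above y=x (reflection bijection): C(10,6) = 210.
Valid Dyck paths: 252 - 210.
(This is the Catalan number C_{5}.)

Final answer: C_{5} = 42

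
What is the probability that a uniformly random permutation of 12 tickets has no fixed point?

Use the recurrence D(n) = (n-1)(D(n-1) + D(n-2)) with D(0)=1, D(1)=0.
Building up: D(2)=1, D(3)=2, D(4)=9, D(5)=44, D(6)=265, D(7)=1854, D(8)=14833, D(9)=133496, D(10)=1334961, D(11)=14684570, D(12)=176214841.
Total arrangements: 12! = 479001600.
Probability = D(12)/12! = 16019531/43545600.

Final answer: D(12)/12! = 176214841/479001600 = 0.367879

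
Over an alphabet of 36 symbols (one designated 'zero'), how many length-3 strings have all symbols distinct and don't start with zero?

The leading digit has 35 choices (anything but zero); the next has 35 (anything but the first), then 34, and so on, one fewer each time.
Total: 35 x 35 x 34.

Final answer: 41650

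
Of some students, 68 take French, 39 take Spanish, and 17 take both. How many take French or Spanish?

|A union B| = |A| + |B| - |A intersect B| = 68 + 39 - 17.

Final answer: 90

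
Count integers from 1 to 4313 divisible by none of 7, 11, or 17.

|div by 7|=616, |div by 11|=392, |div by 17|=253.
|div by 7&11|=56, |div by 7&17|=36, |div by 11&17|=23, |div by all|=3.
By inclusion-exclusion, divisible by at least one: 616+392+253-56-36-23+3 = 1149.
Not divisible by any: 4313 - 1149.

Final answer: 3164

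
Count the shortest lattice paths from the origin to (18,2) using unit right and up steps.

Each path has 18 right steps and 2 up steps in some order (20 steps total).
Choose which 2 of the 20 steps are up: C(20,2).

Final answer: C(20,2) = 190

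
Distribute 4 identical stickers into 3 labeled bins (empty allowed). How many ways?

Stars and bars: C(n+k-1, k-1) = C(6,2).

Final answer: C(6,2) = 15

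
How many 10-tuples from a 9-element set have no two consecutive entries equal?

First character: 9 choices. Each subsequent: 8 choices (must differ from the previous one).
Total: 9 x 8^9.

Final answer: 9 x 8^{9} = 1207959552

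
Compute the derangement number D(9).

Use the recurrence D(n) = (n-1)(D(n-1) + D(n-2)) with D(0)=1, D(1)=0.
D(2) = 1 x (0 + 1) = 1
D(3) = 2 x (1 + 0) = 2
D(4) = 3 x (2 + 1) = 9
D(5) = 4 x (9 + 2) = 44
D(6) = 5 x (44 + 9) = 265
D(7) = 6 x (265 + 44) = 1854
D(8) = 7 x (1854 + 265) = 14833
D(9) = 8 x (D(8) + D(7)) = 8 x (14833 + 1854)

Final answer: D(9) = 133496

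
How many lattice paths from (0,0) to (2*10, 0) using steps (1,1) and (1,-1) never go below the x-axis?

Total monotonic paths to (10,10): C(20,10) = 184756.
Reflecting each bad path at its first crossing gives a bijection with paths to (9,11): C(20,11) = 167960.
Valid Dyck paths: 184756 - 167960.
(Check: C(20,10) - C(20,11) = C(20,10)/11, the Catalan number C_{10}.)

Final answer: C_{10} = 16796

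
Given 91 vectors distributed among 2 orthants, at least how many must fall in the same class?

By pigeonhole with 91 objects and 2 categories: ceiling(91/2).

Final answer: 46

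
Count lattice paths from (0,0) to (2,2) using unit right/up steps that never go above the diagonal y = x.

Total monotonic paths to (2,2): C(4,2) = 6.
Paths that cross above y=x (reflection bijection): C(4,3) = 4.
Valid Dyck paths: 6 - 4.
(These counts are the Catalan numbers.)

Final answer: C_{2} = 2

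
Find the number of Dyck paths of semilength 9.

Total monotonic paths to (9,9): C(18,9) = 48620.
A path is bad iff it touches y = x + 1; reflecting its initial segment maps bad paths bijectively onto all paths to (8,10), of which there are C(18,10) = 43758.
Valid Dyck paths: 48620 - 43758.
(This is the Catalan number C_{9}.)

Final answer: C_{9} = 4862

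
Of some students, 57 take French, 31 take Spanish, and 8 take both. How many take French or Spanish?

|A union B| = |A| + |B| - |A intersect B| = 57 + 31 - 8.

Final answer: 80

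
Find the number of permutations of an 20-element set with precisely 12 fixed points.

Choose which 12 elements are fixed: C(20,12) = 125970.
Derange the remaining 8 using D(j) = (j-1)(D(j-1) + D(j-2)), D(0)=1, D(1)=0: D(2)=1, D(3)=2, D(4)=9, D(5)=44, D(6)=265, D(7)=1854, D(8)=14833.
Total: 125970 x 14833.

Final answer: C(20,12) D(8) = 1868513010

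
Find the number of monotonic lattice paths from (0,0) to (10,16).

Each path has 10 right steps and 16 up steps in some order (26 steps total).
Choose which 16 of the 26 steps are up: C(26,16).

Final answer: C(26,16) = 5311735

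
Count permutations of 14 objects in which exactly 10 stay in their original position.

Choose which 10 elements are fixed: C(14,10) = 1001.
Derange the remaining 4 using D(j) = (j-1)(D(j-1) + D(j-2)), D(0)=1, D(1)=0: D(2)=1, D(3)=2, D(4)=9.
Total: 1001 x 9.

Final answer: C(14,10) D(4) = 9009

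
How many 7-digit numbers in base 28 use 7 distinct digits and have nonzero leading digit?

The leading digit has 27 choices (anything but zero); the next has 27 (anything but the first), then 26, and so on, one fewer each time.
Total: 27 x 27 x 26 x 25 x 24 x 23 x 22.

Final answer: 5754434400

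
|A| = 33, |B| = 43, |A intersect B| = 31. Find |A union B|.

|A union B| = |A| + |B| - |A intersect B| = 33 + 43 - 31.

Final answer: 45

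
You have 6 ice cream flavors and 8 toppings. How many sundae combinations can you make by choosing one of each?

By the multiplication principle: 6 x 8.

Final answer: 48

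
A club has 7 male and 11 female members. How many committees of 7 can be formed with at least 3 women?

Sum over valid woman counts:
C(11,3)C(7,4) = 5775
C(11,4)C(7,3) = 11550
C(11,5)C(7,2) = 9702
C(11,6)C(7,1) = 3234
C(11,7)C(7,0) = 330
Total: 5775 + 11550 + 9702 + 3234 + 330.

Final answer: 30591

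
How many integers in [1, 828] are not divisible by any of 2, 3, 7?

|div by 2|=414, |div by 3|=276, |div by 7|=118.
|div by 2&3|=138, |div by 2&7|=59, |div by 3&7|=39, |div by all|=19.
By inclusion-exclusion, divisible by at least one: 414+276+118-138-59-39+19 = 591.
Not divisible by any: 828 - 591.

Final answer: 237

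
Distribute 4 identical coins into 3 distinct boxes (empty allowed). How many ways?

Stars and bars: C(n+k-1, k-1) = C(6,2).

Final answer: C(6,2) = 15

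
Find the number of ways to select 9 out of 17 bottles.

C(17,9) = 17!/(9! x 8!).

Final answer: \binom{17}{9} = 24310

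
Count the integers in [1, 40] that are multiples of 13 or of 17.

Multiples of 13: 3. Multiples of 17: 2. Of both (lcm=221): 0.
By inclusion-exclusion: 3 + 2 - 0.

Final answer: 5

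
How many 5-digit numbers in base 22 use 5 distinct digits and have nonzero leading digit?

First digit: 21 (nonzero). Second: 21 (not first). Third: 20, etc.
Total: 21 x 21 x 20 x 19 x 18.

Final answer: 3016440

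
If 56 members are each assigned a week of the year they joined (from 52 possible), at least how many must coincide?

There are 52 possible values for week of the year they joined. With 56 members and 52 categories, by pigeonhole: ceiling(56/52).

Final answer: 2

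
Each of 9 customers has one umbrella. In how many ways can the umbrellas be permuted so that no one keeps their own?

Use the recurrence D(n) = (n-1)(D(n-1) + D(n-2)) with D(0)=1, D(1)=0.
D(2) = 1 x (0 + 1) = 1
D(3) = 2 x (1 + 0) = 2
D(4) = 3 x (2 + 1) = 9
D(5) = 4 x (9 + 2) = 44
D(6) = 5 x (44 + 9) = 265
D(7) = 6 x (265 + 44) = 1854
D(8) = 7 x (1854 + 265) = 14833
D(9) = 8 x (D(8) + D(7)) = 8 x (14833 + 1854)

Final answer: D(9) = 133496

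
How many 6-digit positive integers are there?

These are the integers in [10^5, 10^6), so the count is 10^6 - 10^5 = 9 x 10^5.

Final answer: 900000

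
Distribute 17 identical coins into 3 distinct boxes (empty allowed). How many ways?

Stars and bars: C(n+k-1, k-1) = C(19,2).

Final answer: C(19,2) = 171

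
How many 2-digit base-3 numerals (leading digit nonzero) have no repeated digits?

The leading digit has 2 choices (anything but zero); the next has 2 (anything but the first), then 1, and so on, one fewer each time.
Total: 2 x 2.

Final answer: 4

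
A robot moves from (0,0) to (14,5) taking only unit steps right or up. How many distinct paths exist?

Each path has 14 right steps and 5 up steps in some order (19 steps total).
Choose which 5 of the 19 steps are up: C(19,5).

Final answer: C(19,5) = 11628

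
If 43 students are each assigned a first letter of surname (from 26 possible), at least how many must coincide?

There are 26 possible values for first letter of surname. With 43 students and 26 categories, by pigeonhole: ceiling(43/26).

Final answer: 2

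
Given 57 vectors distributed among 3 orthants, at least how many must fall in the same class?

By pigeonhole with 57 objects and 3 categories: ceiling(57/3).

Final answer: 19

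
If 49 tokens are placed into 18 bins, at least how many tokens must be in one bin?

By the pigeonhole principle: ceiling(49/18).

Final answer: 3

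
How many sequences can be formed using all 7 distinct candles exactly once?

The number of ways to arrange 7 distinct objects is 7!.

Final answer: 7! = 5040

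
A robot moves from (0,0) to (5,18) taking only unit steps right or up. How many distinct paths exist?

Each path has 5 right steps and 18 up steps in some order (23 steps total).
Choose which 18 of the 23 steps are up: C(23,18).

Final answer: C(23,18) = 33649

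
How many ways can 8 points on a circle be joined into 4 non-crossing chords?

The structures are counted by the Catalan number C_n. Here n = 8/2 = 4.
C_n = (2n)!/(n!(n+1)!), so C_{4} = 8!/(4! x 5!) = C(8,4)/5 = 70/5.

Final answer: C_{4} = 14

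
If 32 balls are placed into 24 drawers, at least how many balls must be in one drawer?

By the pigeonhole principle: ceiling(32/24).

Final answer: 2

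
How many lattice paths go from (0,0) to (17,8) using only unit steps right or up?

Each path has 17 right steps and 8 up steps in some order (25 steps total).
Choose which 8 of the 25 steps are up: C(25,8).

Final answer: C(25,8) = 1081575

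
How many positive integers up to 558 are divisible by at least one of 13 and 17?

Multiples of 13: 42. Multiples of 17: 32. Of both (lcm=221): 2.
By inclusion-exclusion: 42 + 32 - 2.

Final answer: 72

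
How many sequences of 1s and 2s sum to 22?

Let f(n) be the number of climbs. Removing the last move (1 or 2 steps) gives f(n) = f(n-1) + f(n-2); base cases f(1)=1, f(2)=2.
Building up term by term: f(1)=1, f(2)=2, f(3)=3, f(4)=5, f(5)=8, f(6)=13, f(7)=21, f(8)=34, f(9)=55, f(10)=89, f(11)=144, f(12)=233, f(13)=377, f(14)=610, f(15)=987, f(16)=1597, f(17)=2584, f(18)=4181, f(19)=6765, f(20)=10946, f(21)=17711, f(22)=28657.

Final answer: 28657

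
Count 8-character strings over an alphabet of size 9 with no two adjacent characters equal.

Let g(n) count such strings. g(1) = 9, and each valid string of length n-1 extends in 8 ways (any symbol but the last), so g(n) = 8 g(n-1).
Total: g(8) = 9 x 8^7.

Final answer: 9 x 8^{7} = 18874368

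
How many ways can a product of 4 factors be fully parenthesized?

The structures are counted by the Catalan number C_n. Here n = 4 - 1 = 3.
C_n = C(2n,n) - C(2n,n+1), so C_{3} = C(6,3) - C(6,4) = 20 - 15.

Final answer: C_{3} = 5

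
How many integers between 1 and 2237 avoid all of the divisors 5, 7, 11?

|div by 5|=447, |div by 7|=319, |div by 11|=203.
|div by 5&7|=63, |div by 5&11|=40, |div by 7&11|=29, |div by all|=5.
By inclusion-exclusion, divisible by at least one: 447+319+203-63-40-29+5 = 842.
Not divisible by any: 2237 - 842.

Final answer: 1395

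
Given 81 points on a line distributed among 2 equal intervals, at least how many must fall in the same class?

By pigeonhole with 81 objects and 2 categories: ceiling(81/2).

Final answer: 41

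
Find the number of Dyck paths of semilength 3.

Total monotonic paths to (3,3): C(6,3) = 20.
A path is bad iff it touches y = x + 1; reflecting its initial segment maps bad paths bijectively onto all paths to (2,4), of which there are C(6,4) = 15.
Valid Dyck paths: 20 - 15.
(These counts are the Catalan numbers.)

Final answer: C_{3} = 5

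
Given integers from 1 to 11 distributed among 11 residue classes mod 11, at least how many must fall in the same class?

By pigeonhole with 11 objects and 11 categories: ceiling(11/11).

Final answer: 1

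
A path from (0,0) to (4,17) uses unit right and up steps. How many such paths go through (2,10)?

Paths (0,0)->(2,10): C(12,10) = 66.
Paths (2,10)->(4,17): C(9,7) = 36.
By multiplication principle: 66 x 36.

Final answer: 2376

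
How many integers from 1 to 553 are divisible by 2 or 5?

Multiples of 2: 276. Multiples of 5: 110. Of both (lcm=10): 55.
By inclusion-exclusion: 276 + 110 - 55.

Final answer: 331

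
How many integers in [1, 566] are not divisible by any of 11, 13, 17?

|div by 11|=51, |div by 13|=43, |div by 17|=33.
|div by 11&13|=3, |div by 11&17|=3, |div by 13&17|=2, |div by all|=0.
By inclusion-exclusion, divisible by at least one: 51+43+33-3-3-2+0 = 119.
Not divisible by any: 566 - 119.

Final answer: 447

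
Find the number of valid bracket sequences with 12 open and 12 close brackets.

The structures are counted by the Catalan number C_n. Here n = 12 (pairs).
C_n = (2n)!/(n!(n+1)!), so C_{12} = 24!/(12! x 13!) = C(24,12)/13 = 2704156/13.

Final answer: C_{12} = 208012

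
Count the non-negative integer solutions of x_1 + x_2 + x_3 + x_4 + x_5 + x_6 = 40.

Stars and bars with 40 stars and 5 bars:
C(40+6-1, 6-1) = C(45,5).

Final answer: C(45,5) = 1221759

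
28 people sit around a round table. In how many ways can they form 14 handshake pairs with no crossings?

This is a standard Catalan-number count: the answer is C_n. Here n = 28/2 = 14.
C_n = C(2n,n)/(n+1), so C_{14} = C(28,14)/15 = 40116600/15.

Final answer: C_{14} = 2674440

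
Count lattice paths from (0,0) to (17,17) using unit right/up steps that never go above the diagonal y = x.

Total monotonic paths to (17,17): C(34,17) = 2333606220.
Reflecting each bad path at its first crossing gives a bijection with paths to (16,18): C(34,18) = 2203961430.
Valid Dyck paths: 2333606220 - 2203961430.
(These counts are the Catalan numbers.)

Final answer: C_{17} = 129644790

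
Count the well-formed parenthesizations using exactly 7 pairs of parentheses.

The structures are counted by the Catalan number C_n. Here n = 7 (pairs).
C_n = (2n)!/(n!(n+1)!), so C_{7} = 14!/(7! x 8!) = C(14,7)/8 = 3432/8.

Final answer: C_{7} = 429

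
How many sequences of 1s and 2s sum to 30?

Let f(n) count the ways. The last step is size 1 or 2, so f(n) = f(n-1) + f(n-2) with f(1)=1, f(2)=2.
Computing successive values: f(1)=1, f(2)=2, f(3)=3, f(4)=5, f(5)=8, f(6)=13, f(7)=21, f(8)=34, f(9)=55, f(10)=89, f(11)=144, f(12)=233, f(13)=377, f(14)=610, f(15)=987, f(16)=1597, f(17)=2584, f(18)=4181, f(19)=6765, f(20)=10946, f(21)=17711, f(22)=28657, f(23)=46368, f(24)=75025, f(25)=121393, f(26)=196418, f(27)=317811, f(28)=514229, f(29)=832040, f(30)=1346269.

Final answer: 1346269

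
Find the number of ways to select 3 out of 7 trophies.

C(7,3) = 7!/(3! x (7-3)!).

Final answer: C(7,3) = 35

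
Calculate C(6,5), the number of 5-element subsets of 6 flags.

C(6,5) = 6!/(5! x (6-5)!).

Final answer: C(6,5) = 6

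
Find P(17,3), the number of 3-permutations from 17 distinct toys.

P(17,3) = 17!/(17-3)! = 17!/14!.

Final answer: P(17,3) = 4080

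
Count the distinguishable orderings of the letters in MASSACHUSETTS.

Letters (A:2, C:1, E:1, H:1, M:1, S:4, T:2, U:1). Total letters: 13.
Permutations = 13!/(4! x 2! x 2!).

Final answer: 64864800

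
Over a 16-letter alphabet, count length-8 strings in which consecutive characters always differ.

First character: 16 choices. Each subsequent: 15 choices (must differ from the previous one).
Total: 16 x 15^7.

Final answer: 16 x 15^{7} = 2733750000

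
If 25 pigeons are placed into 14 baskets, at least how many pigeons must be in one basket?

By the pigeonhole principle: ceiling(25/14).

Final answer: 2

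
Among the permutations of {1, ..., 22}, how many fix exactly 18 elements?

Choose which 18 elements are fixed: C(22,18) = 7315.
Derange the remaining 4 using D(j) = (j-1)(D(j-1) + D(j-2)), D(0)=1, D(1)=0: D(2)=1, D(3)=2, D(4)=9.
Total: 7315 x 9.

Final answer: C(22,18) D(4) = 65835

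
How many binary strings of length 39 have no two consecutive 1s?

A valid string ends in 0 (append to any length-(n-1) valid string) or in 01 (append to any length-(n-2) valid string), so a(n) = a(n-1) + a(n-2) with a(1)=2, a(2)=3.
Computing successive values: a(1)=2, a(2)=3, a(3)=5, a(4)=8, a(5)=13, a(6)=21, a(7)=34, a(8)=55, a(9)=89, a(10)=144, a(11)=233, a(12)=377, a(13)=610, a(14)=987, a(15)=1597, a(16)=2584, a(17)=4181, a(18)=6765, a(19)=10946, a(20)=17711, a(21)=28657, a(22)=46368, a(23)=75025, a(24)=121393, a(25)=196418, a(26)=317811, a(27)=514229, a(28)=832040, a(29)=1346269, a(30)=2178309, a(31)=3524578, a(32)=5702887, a(33)=9227465, a(34)=14930352, a(35)=24157817, a(36)=39088169, a(37)=63245986, a(38)=102334155, a(39)=165580141.

Final answer: 165580141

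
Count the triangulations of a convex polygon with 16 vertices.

This is counted by the nth Catalan number C_n. Here n = 16 - 2 = 14.
C_n = C(2n,n) - C(2n,n+1), so C_{14} = C(28,14) - C(28,15) = 40116600 - 37442160.

Final answer: C_{14} = 2674440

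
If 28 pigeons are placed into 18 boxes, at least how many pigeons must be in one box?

By the pigeonhole principle: ceiling(28/18).

Final answer: 2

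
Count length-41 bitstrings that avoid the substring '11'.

Classify by the final bit: ...0 gives a(n-1) strings, ...01 gives a(n-2) strings. Thus a(n) = a(n-1) + a(n-2) with a(1)=2, a(2)=3.
Computing successive values: a(1)=2, a(2)=3, a(3)=5, a(4)=8, a(5)=13, a(6)=21, a(7)=34, a(8)=55, a(9)=89, a(10)=144, a(11)=233, a(12)=377, a(13)=610, a(14)=987, a(15)=1597, a(16)=2584, a(17)=4181, a(18)=6765, a(19)=10946, a(20)=17711, a(21)=28657, a(22)=46368, a(23)=75025, a(24)=121393, a(25)=196418, a(26)=317811, a(27)=514229, a(28)=832040, a(29)=1346269, a(30)=2178309, a(31)=3524578, a(32)=5702887, a(33)=9227465, a(34)=14930352, a(35)=24157817, a(36)=39088169, a(37)=63245986, a(38)=102334155, a(39)=165580141, a(40)=267914296, a(41)=433494437.

Final answer: 433494437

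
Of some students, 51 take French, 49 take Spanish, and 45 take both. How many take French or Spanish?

|A union B| = |A| + |B| - |A intersect B| = 51 + 49 - 45.

Final answer: 55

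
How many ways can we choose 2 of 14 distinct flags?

C(14,2) = 14!/(2! x (14-2)!).

Final answer: C(14,2) = 91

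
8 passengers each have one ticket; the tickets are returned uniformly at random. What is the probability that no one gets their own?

D(n) = (n-1)(D(n-1) + D(n-2)), D(0)=1, D(1)=0.
Building up: D(2)=1, D(3)=2, D(4)=9, D(5)=44, D(6)=265, D(7)=1854, D(8)=14833.
Total arrangements: 8! = 40320.
Probability = D(8)/8! = 2119/5760.

Final answer: D(8)/8! = 14833/40320 = 0.367882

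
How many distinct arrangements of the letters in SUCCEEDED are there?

Letters (C:2, D:2, E:3, S:1, U:1). Total letters: 9.
Permutations = 9!/(3! x 2! x 2!).

Final answer: 15120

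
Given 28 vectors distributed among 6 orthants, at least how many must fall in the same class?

By pigeonhole with 28 objects and 6 categories: ceiling(28/6).

Final answer: 5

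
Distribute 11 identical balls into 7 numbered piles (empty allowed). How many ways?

Stars and bars: C(n+k-1, k-1) = C(17,6).

Final answer: C(17,6) = 12376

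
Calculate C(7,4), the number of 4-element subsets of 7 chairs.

C(7,4) = 7!/(4! x (7-4)!).

Final answer: C(7,4) = 35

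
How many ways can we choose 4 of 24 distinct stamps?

C(24,4) = 24!/(4! x 20!).

Final answer: \binom{24}{4} = 10626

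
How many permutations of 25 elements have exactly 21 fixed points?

Choose which 21 elements are fixed: C(25,21) = 12650.
Derange the remaining 4 using D(j) = (j-1)(D(j-1) + D(j-2)), D(0)=1, D(1)=0: D(2)=1, D(3)=2, D(4)=9.
Total: 12650 x 9.

Final answer: C(25,21) D(4) = 113850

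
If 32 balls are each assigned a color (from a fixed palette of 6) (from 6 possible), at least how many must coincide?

There are 6 possible values for color (from a fixed palette of 6). With 32 balls and 6 categories, by pigeonhole: ceiling(32/6).

Final answer: 6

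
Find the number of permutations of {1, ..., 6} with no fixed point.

D(n) = (n-1)(D(n-1) + D(n-2)), D(0)=1, D(1)=0.
D(2) = 1 x (0 + 1) = 1
D(3) = 2 x (1 + 0) = 2
D(4) = 3 x (2 + 1) = 9
D(5) = 4 x (9 + 2) = 44
D(6) = 5 x (D(5) + D(4)) = 5 x (44 + 9)

Final answer: D(6) = 265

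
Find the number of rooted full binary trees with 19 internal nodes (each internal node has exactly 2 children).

This is a standard Catalan-number count: the answer is C_n. Here n = 19.
C_n = C(2n,n) - C(2n,n+1), so C_{19} = C(38,19) - C(38,20) = 35345263800 - 33578000610.

Final answer: C_{19} = 1767263190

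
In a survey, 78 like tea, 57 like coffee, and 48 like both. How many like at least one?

|A union B| = |A| + |B| - |A intersect B| = 78 + 57 - 48.

Final answer: 87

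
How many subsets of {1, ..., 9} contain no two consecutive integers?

Let a(n) count such subsets of {1, ..., n}. Either n is excluded (a(n-1) ways) or n is included, forcing n-1 out (a(n-2) ways), so a(n) = a(n-1) + a(n-2) with a(1)=2, a(2)=3.
Computing successive values: a(1)=2, a(2)=3, a(3)=5, a(4)=8, a(5)=13, a(6)=21, a(7)=34, a(8)=55, a(9)=89.

Final answer: 89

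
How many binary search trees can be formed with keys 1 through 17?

The structures are counted by the Catalan number C_n. Here n = 17.
C_n = C(2n,n) - C(2n,n+1), so C_{17} = C(34,17) - C(34,18) = 2333606220 - 2203961430.

Final answer: C_{17} = 129644790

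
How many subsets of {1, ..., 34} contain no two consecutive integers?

Let a(n) count such subsets of {1, ..., n}. Either n is excluded (a(n-1) ways) or n is included, forcing n-1 out (a(n-2) ways), so a(n) = a(n-1) + a(n-2) with a(1)=2, a(2)=3.
Computing successive values: a(1)=2, a(2)=3, a(3)=5, a(4)=8, a(5)=13, a(6)=21, a(7)=34, a(8)=55, a(9)=89, a(10)=144, a(11)=233, a(12)=377, a(13)=610, a(14)=987, a(15)=1597, a(16)=2584, a(17)=4181, a(18)=6765, a(19)=10946, a(20)=17711, a(21)=28657, a(22)=46368, a(23)=75025, a(24)=121393, a(25)=196418, a(26)=317811, a(27)=514229, a(28)=832040, a(29)=1346269, a(30)=2178309, a(31)=3524578, a(32)=5702887, a(33)=9227465, a(34)=14930352.

Final answer: 14930352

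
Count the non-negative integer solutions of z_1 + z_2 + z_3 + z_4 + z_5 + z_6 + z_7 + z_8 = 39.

Stars and bars with 39 stars and 7 bars:
C(39+8-1, 8-1) = C(46,7).

Final answer: C(46,7) = 53524680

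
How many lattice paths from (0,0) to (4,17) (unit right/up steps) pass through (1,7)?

Paths (0,0)->(1,7): C(8,7) = 8.
Paths (1,7)->(4,17): C(13,10) = 286.
By multiplication principle: 8 x 286.

Final answer: 2288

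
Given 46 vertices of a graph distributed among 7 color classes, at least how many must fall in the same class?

By pigeonhole with 46 objects and 7 categories: ceiling(46/7).

Final answer: 7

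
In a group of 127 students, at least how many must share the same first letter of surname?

There are 26 possible values for first letter of surname. With 127 students and 26 categories, by pigeonhole: ceiling(127/26).

Final answer: 5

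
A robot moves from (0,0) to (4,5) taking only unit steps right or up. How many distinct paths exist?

Each path has 4 right steps and 5 up steps in some order (9 steps total).
Choose which 5 of the 9 steps are up: C(9,5).

Final answer: C(9,5) = 126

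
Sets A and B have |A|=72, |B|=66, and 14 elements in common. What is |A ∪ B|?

|A union B| = |A| + |B| - |A intersect B| = 72 + 66 - 14.

Final answer: 124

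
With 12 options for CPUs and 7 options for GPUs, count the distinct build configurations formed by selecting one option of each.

By the multiplication principle: 12 x 7.

Final answer: 84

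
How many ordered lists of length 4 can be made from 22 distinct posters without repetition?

P(22,4) = 22!/(22-4)! = 22!/18!.

Final answer: P(22,4) = 175560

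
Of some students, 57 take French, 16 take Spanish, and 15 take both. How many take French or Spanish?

|A union B| = |A| + |B| - |A intersect B| = 57 + 16 - 15.

Final answer: 58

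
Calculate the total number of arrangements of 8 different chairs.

The number of ways to arrange 8 distinct objects is 8!.

Final answer: 8! = 40320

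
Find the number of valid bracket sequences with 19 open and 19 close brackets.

The structures are counted by the Catalan number C_n. Here n = 19 (pairs).
C_n = (2n)!/(n!(n+1)!), so C_{19} = 38!/(19! x 20!) = C(38,19)/20 = 35345263800/20.

Final answer: C_{19} = 1767263190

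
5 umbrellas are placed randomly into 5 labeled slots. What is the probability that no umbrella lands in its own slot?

Derangements satisfy D(n) = (n-1)(D(n-1) + D(n-2)), starting from D(0)=1, D(1)=0.
Building up: D(2)=1, D(3)=2, D(4)=9, D(5)=44.
Total arrangements: 5! = 120.
Probability = D(5)/5! = 11/30.

Final answer: D(5)/5! = 44/120 = 0.366667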